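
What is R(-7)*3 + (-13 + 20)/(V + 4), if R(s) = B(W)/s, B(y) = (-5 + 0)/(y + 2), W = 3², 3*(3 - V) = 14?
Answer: 246/77 ≈ 3.1948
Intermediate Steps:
V = -5/3 (V = 3 - ⅓*14 = 3 - 14/3 = -5/3 ≈ -1.6667)
W = 9
B(y) = -5/(2 + y)
R(s) = -5/(11*s) (R(s) = (-5/(2 + 9))/s = (-5/11)/s = (-5*1/11)/s = -5/(11*s))
R(-7)*3 + (-13 + 20)/(V + 4) = -5/11/(-7)*3 + (-13 + 20)/(-5/3 + 4) = -5/11*(-⅐)*3 + 7/(7/3) = (5/77)*3 + 7*(3/7) = 15/77 + 3 = 246/77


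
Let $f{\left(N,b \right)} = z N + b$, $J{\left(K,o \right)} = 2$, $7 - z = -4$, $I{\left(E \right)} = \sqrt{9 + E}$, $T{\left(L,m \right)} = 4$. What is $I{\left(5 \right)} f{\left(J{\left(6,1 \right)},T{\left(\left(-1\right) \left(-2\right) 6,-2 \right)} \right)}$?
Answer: $26 \sqrt{14} \approx 97.283$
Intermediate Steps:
$z = 11$ ($z = 7 - -4 = 7 + 4 = 11$)
$f{\left(N,b \right)} = b + 11 N$ ($f{\left(N,b \right)} = 11 N + b = b + 11 N$)
$I{\left(5 \right)} f{\left(J{\left(6,1 \right)},T{\left(\left(-1\right) \left(-2\right) 6,-2 \right)} \right)} = \sqrt{9 + 5} \left(4 + 11 \cdot 2\right) = \sqrt{14} \left(4 + 22\right) = \sqrt{14} \cdot 26 = 26 \sqrt{14}$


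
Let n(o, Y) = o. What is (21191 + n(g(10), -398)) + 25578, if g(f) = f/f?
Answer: 46770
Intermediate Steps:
g(f) = 1
(21191 + n(g(10), -398)) + 25578 = (21191 + 1) + 25578 = 21192 + 25578 = 46770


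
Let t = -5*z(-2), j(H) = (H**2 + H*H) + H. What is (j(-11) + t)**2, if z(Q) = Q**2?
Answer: 44521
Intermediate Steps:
j(H) = H + 2*H**2 (j(H) = (H**2 + H**2) + H = 2*H**2 + H = H + 2*H**2)
t = -20 (t = -5*(-2)**2 = -5*4 = -20)
(j(-11) + t)**2 = (-11*(1 + 2*(-11)) - 20)**2 = (-11*(1 - 22) - 20)**2 = (-11*(-21) - 20)**2 = (231 - 20)**2 = 211**2 = 44521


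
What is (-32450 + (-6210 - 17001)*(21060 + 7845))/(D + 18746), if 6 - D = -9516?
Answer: -670946405/28268 ≈ -23735.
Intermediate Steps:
D = 9522 (D = 6 - 1*(-9516) = 6 + 9516 = 9522)
(-32450 + (-6210 - 17001)*(21060 + 7845))/(D + 18746) = (-32450 + (-6210 - 17001)*(21060 + 7845))/(9522 + 18746) = (-32450 - 23211*28905)/28268 = (-32450 - 670913955)*(1/28268) = -670946405*1/28268 = -670946405/28268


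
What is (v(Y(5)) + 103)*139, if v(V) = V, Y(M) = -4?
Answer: 13761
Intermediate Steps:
(v(Y(5)) + 103)*139 = (-4 + 103)*139 = 99*139 = 13761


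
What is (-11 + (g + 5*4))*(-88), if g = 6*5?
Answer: -3432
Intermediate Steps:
g = 30
(-11 + (g + 5*4))*(-88) = (-11 + (30 + 5*4))*(-88) = (-11 + (30 + 20))*(-88) = (-11 + 50)*(-88) = 39*(-88) = -3432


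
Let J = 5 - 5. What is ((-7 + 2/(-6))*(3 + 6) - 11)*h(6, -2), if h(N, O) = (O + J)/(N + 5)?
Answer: 14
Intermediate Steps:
J = 0
h(N, O) = O/(5 + N) (h(N, O) = (O + 0)/(N + 5) = O/(5 + N))
((-7 + 2/(-6))*(3 + 6) - 11)*h(6, -2) = ((-7 + 2/(-6))*(3 + 6) - 11)*(-2/(5 + 6)) = ((-7 + 2*(-⅙))*9 - 11)*(-2/11) = ((-7 - ⅓)*9 - 11)*(-2*1/11) = (-22/3*9 - 11)*(-2/11) = (-66 - 11)*(-2/11) = -77*(-2/11) = 14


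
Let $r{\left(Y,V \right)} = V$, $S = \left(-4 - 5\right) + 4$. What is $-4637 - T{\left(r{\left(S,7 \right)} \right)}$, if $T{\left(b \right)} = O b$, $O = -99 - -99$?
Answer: $-4637$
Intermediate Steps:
$S = -5$ ($S = -9 + 4 = -5$)
$O = 0$ ($O = -99 + 99 = 0$)
$T{\left(b \right)} = 0$ ($T{\left(b \right)} = 0 b = 0$)
$-4637 - T{\left(r{\left(S,7 \right)} \right)} = -4637 - 0 = -4637 + 0 = -4637$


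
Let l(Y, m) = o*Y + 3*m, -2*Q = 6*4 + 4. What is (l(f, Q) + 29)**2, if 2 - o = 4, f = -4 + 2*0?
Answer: 25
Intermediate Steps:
Q = -14 (Q = -(6*4 + 4)/2 = -(24 + 4)/2 = -1/2*28 = -14)
f = -4 (f = -4 + 0 = -4)
o = -2 (o = 2 - 1*4 = 2 - 4 = -2)
l(Y, m) = -2*Y + 3*m
(l(f, Q) + 29)**2 = ((-2*(-4) + 3*(-14)) + 29)**2 = ((8 - 42) + 29)**2 = (-34 + 29)**2 = (-5)**2 = 25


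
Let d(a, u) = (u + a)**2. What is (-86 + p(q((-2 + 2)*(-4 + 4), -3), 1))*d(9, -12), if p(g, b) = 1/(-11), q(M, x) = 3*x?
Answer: -8523/11 ≈ -774.82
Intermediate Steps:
d(a, u) = (a + u)**2
p(g, b) = -1/11
(-86 + p(q((-2 + 2)*(-4 + 4), -3), 1))*d(9, -12) = (-86 - 1/11)*(9 - 12)**2 = -947/11*(-3)**2 = -947/11*9 = -8523/11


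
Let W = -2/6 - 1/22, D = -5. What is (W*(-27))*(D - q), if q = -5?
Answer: 0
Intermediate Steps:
W = -25/66 (W = -2*1/6 - 1*1/22 = -1/3 - 1/22 = -25/66 ≈ -0.37879)
(W*(-27))*(D - q) = (-25/66*(-27))*(-5 - 1*(-5)) = 225*(-5 + 5)/22 = (225/22)*0 = 0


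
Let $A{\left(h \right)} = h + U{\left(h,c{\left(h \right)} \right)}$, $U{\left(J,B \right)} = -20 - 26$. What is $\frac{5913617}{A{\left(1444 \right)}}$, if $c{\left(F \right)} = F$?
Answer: $\frac{5913617}{1398} \approx 4230.1$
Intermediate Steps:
$U{\left(J,B \right)} = -46$
$A{\left(h \right)} = -46 + h$ ($A{\left(h \right)} = h - 46 = -46 + h$)
$\frac{5913617}{A{\left(1444 \right)}} = \frac{5913617}{-46 + 1444} = \frac{5913617}{1398}$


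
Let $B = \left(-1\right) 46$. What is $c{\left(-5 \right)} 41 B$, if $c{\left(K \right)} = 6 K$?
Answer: $56580$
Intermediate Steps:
$B = -46$
$c{\left(-5 \right)} 41 B = 6 \left(-5\right) 41 \left(-46\right) = \left(-30\right) 41 \left(-46\right) = \left(-1230\right) \left(-46\right) = 56580$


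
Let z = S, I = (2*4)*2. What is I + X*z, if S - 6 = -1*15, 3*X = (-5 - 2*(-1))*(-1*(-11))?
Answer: 115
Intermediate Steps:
X = -11 (X = ((-5 - 2*(-1))*(-1*(-11)))/3 = ((-5 + 2)*11)/3 = (-3*11)/3 = (⅓)*(-33) = -11)
S = -9 (S = 6 - 1*15 = 6 - 15 = -9)
I = 16 (I = 8*2 = 16)
z = -9
I + X*z = 16 - 11*(-9) = 16 + 99 = 115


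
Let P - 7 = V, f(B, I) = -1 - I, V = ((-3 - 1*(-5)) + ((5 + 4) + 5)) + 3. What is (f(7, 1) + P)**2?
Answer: 576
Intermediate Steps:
V = 19 (V = ((-3 + 5) + (9 + 5)) + 3 = (2 + 14) + 3 = 16 + 3 = 19)
P = 26 (P = 7 + 19 = 26)
(f(7, 1) + P)**2 = ((-1 - 1*1) + 26)**2 = ((-1 - 1) + 26)**2 = (-2 + 26)**2 = 24**2 = 576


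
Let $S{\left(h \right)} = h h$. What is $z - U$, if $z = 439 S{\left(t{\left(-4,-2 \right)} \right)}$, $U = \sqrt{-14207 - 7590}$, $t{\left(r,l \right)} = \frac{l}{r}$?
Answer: $\frac{439}{4} - i \sqrt{21797} \approx 109.75 - 147.64 i$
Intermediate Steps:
$U = i \sqrt{21797}$ ($U = \sqrt{-21797} = i \sqrt{21797} \approx 147.64 i$)
$S{\left(h \right)} = h^{2}$
$z = \frac{439}{4}$ ($z = 439 \left(- \frac{2}{-4}\right)^{2} = 439 \left(\left(-2\right) \left(- \frac{1}{4}\right)\right)^{2} = \frac{439}{4} \approx 109.75$)
$z - U = \frac{439}{4} - i \sqrt{21797}$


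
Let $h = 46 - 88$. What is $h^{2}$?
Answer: $1764$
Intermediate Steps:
$h = -42$
$h^{2} = \left(-42\right)^{2} = 1764$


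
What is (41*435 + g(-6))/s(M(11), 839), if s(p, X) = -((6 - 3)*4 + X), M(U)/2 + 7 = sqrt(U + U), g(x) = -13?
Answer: -17822/851 ≈ -20.942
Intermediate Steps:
M(U) = -14 + 2*sqrt(2)*sqrt(U) (M(U) = -14 + 2*sqrt(U + U) = -14 + 2*sqrt(2*U) = -14 + 2*(sqrt(2)*sqrt(U)) = -14 + 2*sqrt(2)*sqrt(U))
s(p, X) = -12 - X (s(p, X) = -(3*4 + X) = -(12 + X) = -12 - X)
(41*435 + g(-6))/s(M(11), 839) = (41*435 - 13)/(-12 - 1*839) = (17835 - 13)/(-12 - 839) = 17822/(-851) = 17822*(-1/851) = -17822/851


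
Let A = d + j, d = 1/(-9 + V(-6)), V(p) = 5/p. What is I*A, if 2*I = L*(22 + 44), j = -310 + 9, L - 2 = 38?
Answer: -23449800/59 ≈ -3.9745e+5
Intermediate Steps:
L = 40 (L = 2 + 38 = 40)
j = -301
d = -6/59 (d = 1/(-9 + 5/(-6)) = 1/(-9 + 5*(-1/6)) = 1/(-9 - 5/6) = 1/(-59/6) = -6/59 ≈ -0.10169)
I = 1320 (I = (40*(22 + 44))/2 = (40*66)/2 = (1/2)*2640 = 1320)
A = -17765/59 (A = -6/59 - 301 = -17765/59 ≈ -301.10)
I*A = 1320*(-17765/59) = -23449800/59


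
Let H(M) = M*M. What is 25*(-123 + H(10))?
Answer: -575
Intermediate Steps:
H(M) = M²
25*(-123 + H(10)) = 25*(-123 + 10²) = 25*(-123 + 100) = 25*(-23) = -575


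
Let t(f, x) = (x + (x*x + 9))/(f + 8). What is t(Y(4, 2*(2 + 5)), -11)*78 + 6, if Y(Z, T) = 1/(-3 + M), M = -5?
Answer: 3554/3 ≈ 1184.7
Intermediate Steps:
Y(Z, T) = -1/8 (Y(Z, T) = 1/(-3 - 5) = 1/(-8) = -1/8)
t(f, x) = (9 + x + x**2)/(8 + f) (t(f, x) = (x + (x**2 + 9))/(8 + f) = (x + (9 + x**2))/(8 + f) = (9 + x + x**2)/(8 + f))
t(Y(4, 2*(2 + 5)), -11)*78 + 6 = ((9 - 11 + (-11)**2)/(8 - 1/8))*78 + 6 = ((9 - 11 + 121)/(63/8))*78 + 6 = ((8/63)*119)*78 + 6 = (136/9)*78 + 6 = 3536/3 + 6 = 3554/3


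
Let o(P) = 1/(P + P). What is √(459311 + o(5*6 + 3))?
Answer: √2000758782/66 ≈ 677.72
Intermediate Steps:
o(P) = 1/(2*P)
√(459311 + o(5*6 + 3)) = √(459311 + 1/(2*(5*6 + 3))) = √(459311 + 1/(2*(30 + 3))) = √(459311 + (½)/33) = √(459311 + (½)*(1/33)) = √(459311 + 1/66) = √(30314527/66) = √2000758782/66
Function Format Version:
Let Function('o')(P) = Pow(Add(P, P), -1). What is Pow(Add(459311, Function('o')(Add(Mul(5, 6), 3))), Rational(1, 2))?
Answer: Mul(Rational(1, 66), Pow(2000758782, Rational(1, 2))) ≈ 677.72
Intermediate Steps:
Function('o')(P) = Mul(Rational(1, 2), Pow(P, -1)) (Function('o')(P) = Pow(Mul(2, P), -1) = Mul(Rational(1, 2), Pow(P, -1)))
Pow(Add(459311, Function('o')(Add(Mul(5, 6), 3))), Rational(1, 2)) = Pow(Add(459311, Mul(Rational(1, 2), Pow(Add(Mul(5, 6), 3), -1))), Rational(1, 2)) = Pow(Add(459311, Mul(Rational(1, 2), Pow(Add(30, 3), -1))), Rational(1, 2)) = Pow(Add(459311, Mul(Rational(1, 2), Pow(33, -1))), Rational(1, 2)) = Pow(Add(459311, Mul(Rational(1, 2), Rational(1, 33))), Rational(1, 2)) = Pow(Add(459311, Rational(1, 66)), Rational(1, 2)) = Pow(Rational(30314527, 66), Rational(1, 2)) = Mul(Rational(1, 66), Pow(2000758782, Rational(1, 2)))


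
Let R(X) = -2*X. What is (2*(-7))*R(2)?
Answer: 56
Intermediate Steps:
(2*(-7))*R(2) = (2*(-7))*(-2*2) = -14*(-4) = 56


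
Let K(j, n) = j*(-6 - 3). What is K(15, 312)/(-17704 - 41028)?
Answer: 135/58732 ≈ 0.0022986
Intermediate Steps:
K(j, n) = -9*j (K(j, n) = j*(-9) = -9*j)
K(15, 312)/(-17704 - 41028) = (-9*15)/(-17704 - 41028) = -135/(-58732) = -135*(-1/58732) = 135/58732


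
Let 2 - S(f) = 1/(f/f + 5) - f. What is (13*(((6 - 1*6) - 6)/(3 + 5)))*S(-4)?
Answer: 169/8 ≈ 21.125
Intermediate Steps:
S(f) = 11/6 + f (S(f) = 2 - (1/(f/f + 5) - f) = 2 - (1/(1 + 5) - f) = 2 - (1/6 - f) = 2 + (-1/6 + f) = 11/6 + f)
(13*(((6 - 1*6) - 6)/(3 + 5)))*S(-4) = (13*(((6 - 1*6) - 6)/(3 + 5)))*(11/6 - 4) = (13*(((6 - 6) - 6)/8))*(-13/6) = (13*((0 - 6)*(1/8)))*(-13/6) = (13*(-6*1/8))*(-13/6) = (13*(-3/4))*(-13/6) = -39/4*(-13/6) = 169/8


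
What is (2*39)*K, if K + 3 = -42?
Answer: -3510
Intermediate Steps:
K = -45 (K = -3 - 42 = -45)
(2*39)*K = (2*39)*(-45) = 78*(-45) = -3510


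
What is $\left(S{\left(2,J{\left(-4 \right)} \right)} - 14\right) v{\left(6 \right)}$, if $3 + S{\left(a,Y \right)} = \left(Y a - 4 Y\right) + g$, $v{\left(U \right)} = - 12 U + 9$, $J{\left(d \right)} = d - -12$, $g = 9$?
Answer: $1512$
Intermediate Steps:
$J{\left(d \right)} = 12 + d$ ($J{\left(d \right)} = d + 12 = 12 + d$)
$v{\left(U \right)} = 9 - 12 U$
$S{\left(a,Y \right)} = 6 - 4 Y + Y a$ ($S{\left(a,Y \right)} = -3 + \left(\left(Y a - 4 Y\right) + 9\right) = -3 + \left(\left(- 4 Y + Y a\right) + 9\right) = -3 + \left(9 - 4 Y + Y a\right) = 6 - 4 Y + Y a$)
$\left(S{\left(2,J{\left(-4 \right)} \right)} - 14\right) v{\left(6 \right)} = \left(\left(6 - 4 \left(12 - 4\right) + \left(12 - 4\right) 2\right) - 14\right) \left(9 - 72\right) = \left(\left(6 - 32 + 8 \cdot 2\right) - 14\right) \left(9 - 72\right) = \left(\left(6 - 32 + 16\right) - 14\right) \left(-63\right) = \left(-10 - 14\right) \left(-63\right) = \left(-24\right) \left(-63\right) = 1512$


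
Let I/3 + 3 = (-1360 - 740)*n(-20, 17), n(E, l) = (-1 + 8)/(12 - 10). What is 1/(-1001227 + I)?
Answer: -1/1023286 ≈ -9.7724e-7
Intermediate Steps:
n(E, l) = 7/2
I = -22059 (I = -9 + 3*((-1360 - 740)*(7/2)) = -9 + 3*(-2100*7/2) = -9 + 3*(-7350) = -9 - 22050 = -22059)
1/(-1001227 + I) = 1/(-1001227 - 22059) = 1/(-1023286) = -1/1023286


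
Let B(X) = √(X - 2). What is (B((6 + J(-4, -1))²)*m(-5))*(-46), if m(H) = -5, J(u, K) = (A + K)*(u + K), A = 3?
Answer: 230*√14 ≈ 860.58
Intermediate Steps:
J(u, K) = (3 + K)*(K + u) (J(u, K) = (3 + K)*(u + K) = (3 + K)*(K + u))
B(X) = √(-2 + X)
(B((6 + J(-4, -1))²)*m(-5))*(-46) = (√(-2 + (6 + ((-1)² + 3*(-1) + 3*(-4) - 1*(-4)))²)*(-5))*(-46) = (√(-2 + (6 + (1 - 3 - 12 + 4))²)*(-5))*(-46) = (√(-2 + (6 - 10)²)*(-5))*(-46) = (√(-2 + (-4)²)*(-5))*(-46) = (√(-2 + 16)*(-5))*(-46) = (√14*(-5))*(-46) = -5*√14*(-46) = 230*√14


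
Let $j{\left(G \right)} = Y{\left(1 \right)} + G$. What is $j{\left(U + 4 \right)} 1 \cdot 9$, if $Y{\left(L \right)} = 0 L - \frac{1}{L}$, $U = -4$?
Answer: $-9$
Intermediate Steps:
$Y{\left(L \right)} = - \frac{1}{L}$ ($Y{\left(L \right)} = 0 - \frac{1}{L} = - \frac{1}{L}$)
$j{\left(G \right)} = -1 + G$ ($j{\left(G \right)} = - 1^{-1} + G = \left(-1\right) 1 + G = -1 + G$)
$j{\left(U + 4 \right)} 1 \cdot 9 = \left(-1 + \left(-4 + 4\right)\right) 1 \cdot 9 = \left(-1 + 0\right) 1 \cdot 9 = \left(-1\right) 1 \cdot 9 = \left(-1\right) 9 = -9$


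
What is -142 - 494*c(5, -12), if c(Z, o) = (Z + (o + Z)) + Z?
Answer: -1624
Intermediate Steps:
c(Z, o) = o + 3*Z (c(Z, o) = (Z + (Z + o)) + Z = (o + 2*Z) + Z = o + 3*Z)
-142 - 494*c(5, -12) = -142 - 494*(-12 + 3*5) = -142 - 494*(-12 + 15) = -142 - 494*3 = -142 - 1482 = -1624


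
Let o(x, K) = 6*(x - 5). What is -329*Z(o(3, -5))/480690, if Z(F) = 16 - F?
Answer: -94/4905 ≈ -0.019164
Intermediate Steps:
o(x, K) = -30 + 6*x (o(x, K) = 6*(-5 + x) = -30 + 6*x)
-329*Z(o(3, -5))/480690 = -329*(16 - (-30 + 6*3))/480690 = -329*(16 - (-30 + 18))*(1/480690) = -329*(16 - 1*(-12))*(1/480690) = -329*(16 + 12)*(1/480690) = -329*28*(1/480690) = -9212*1/480690 = -94/4905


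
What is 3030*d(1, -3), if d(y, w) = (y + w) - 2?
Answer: -12120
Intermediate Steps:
d(y, w) = -2 + w + y (d(y, w) = (w + y) - 2 = -2 + w + y)
3030*d(1, -3) = 3030*(-2 - 3 + 1) = 3030*(-4) = -12120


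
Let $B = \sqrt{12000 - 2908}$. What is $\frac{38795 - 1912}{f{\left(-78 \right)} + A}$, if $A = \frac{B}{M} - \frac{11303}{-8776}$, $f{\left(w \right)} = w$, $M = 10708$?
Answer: $- \frac{1561636066168960058200}{3248008869408477113} - \frac{3802225264368608 \sqrt{2273}}{3248008869408477113} \approx -480.85$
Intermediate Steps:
$B = 2 \sqrt{2273}$ ($B = \sqrt{9092} = 2 \sqrt{2273} \approx 95.352$)
$A = \frac{11303}{8776} + \frac{\sqrt{2273}}{5354}$ ($A = \frac{2 \sqrt{2273}}{10708} - \frac{11303}{-8776} = 2 \sqrt{2273} \cdot \frac{1}{10708} - - \frac{11303}{8776} = \frac{\sqrt{2273}}{5354} + \frac{11303}{8776} = \frac{11303}{8776} + \frac{\sqrt{2273}}{5354} \approx 1.2968$)
$\frac{38795 - 1912}{f{\left(-78 \right)} + A} = \frac{38795 - 1912}{-78 + \left(\frac{11303}{8776} + \frac{\sqrt{2273}}{5354}\right)} = \frac{36883}{- \frac{673225}{8776} + \frac{\sqrt{2273}}{5354}}$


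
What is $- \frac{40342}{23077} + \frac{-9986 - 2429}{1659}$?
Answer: $- \frac{353428333}{38284743} \approx -9.2316$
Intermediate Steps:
$- \frac{40342}{23077} + \frac{-9986 - 2429}{1659} = \left(-40342\right) \frac{1}{23077} + \left(-9986 - 2429\right) \frac{1}{1659} = - \frac{40342}{23077} - \frac{12415}{1659} = - \frac{353428333}{38284743}$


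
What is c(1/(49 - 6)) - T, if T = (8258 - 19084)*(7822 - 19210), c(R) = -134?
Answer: -123286622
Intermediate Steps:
T = 123286488 (T = -10826*(-11388) = 123286488)
c(1/(49 - 6)) - T = -134 - 1*123286488 = -134 - 123286488 = -123286622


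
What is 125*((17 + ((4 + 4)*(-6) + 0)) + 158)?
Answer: 15875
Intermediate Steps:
125*((17 + ((4 + 4)*(-6) + 0)) + 158) = 125*((17 + (8*(-6) + 0)) + 158) = 125*((17 + (-48 + 0)) + 158) = 125*((17 - 48) + 158) = 125*(-31 + 158) = 125*127 = 15875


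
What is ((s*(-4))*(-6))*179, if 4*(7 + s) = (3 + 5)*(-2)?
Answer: -47256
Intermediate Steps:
s = -11 (s = -7 + ((3 + 5)*(-2))/4 = -7 + (8*(-2))/4 = -7 + (¼)*(-16) = -7 - 4 = -11)
((s*(-4))*(-6))*179 = (-11*(-4)*(-6))*179 = (44*(-6))*179 = -264*179 = -47256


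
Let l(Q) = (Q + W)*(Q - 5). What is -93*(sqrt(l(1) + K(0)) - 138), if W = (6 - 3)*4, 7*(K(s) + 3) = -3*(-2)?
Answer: 12834 - 93*I*sqrt(2653)/7 ≈ 12834.0 - 684.31*I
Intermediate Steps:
K(s) = -15/7 (K(s) = -3 + (-3*(-2))/7 = -3 + (1/7)*6 = -3 + 6/7 = -15/7)
W = 12 (W = 3*4 = 12)
l(Q) = (-5 + Q)*(12 + Q) (l(Q) = (Q + 12)*(Q - 5) = (12 + Q)*(-5 + Q) = (-5 + Q)*(12 + Q))
-93*(sqrt(l(1) + K(0)) - 138) = -93*(sqrt((-60 + 1**2 + 7*1) - 15/7) - 138) = -93*(sqrt((-60 + 1 + 7) - 15/7) - 138) = -93*(sqrt(-52 - 15/7) - 138) = -93*(sqrt(-379/7) - 138) = -93*(I*sqrt(2653)/7 - 138) = -93*(-138 + I*sqrt(2653)/7) = 12834 - 93*I*sqrt(2653)/7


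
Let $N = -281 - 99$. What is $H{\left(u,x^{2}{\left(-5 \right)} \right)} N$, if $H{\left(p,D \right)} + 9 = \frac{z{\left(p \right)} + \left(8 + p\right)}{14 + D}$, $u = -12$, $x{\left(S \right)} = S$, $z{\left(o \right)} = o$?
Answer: $\frac{139460}{39} \approx 3575.9$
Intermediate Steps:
$N = -380$ ($N = -281 - 99 = -380$)
$H{\left(p,D \right)} = -9 + \frac{8 + 2 p}{14 + D}$ ($H{\left(p,D \right)} = -9 + \frac{p + \left(8 + p\right)}{14 + D} = -9 + \frac{8 + 2 p}{14 + D}$)
$H{\left(u,x^{2}{\left(-5 \right)} \right)} N = \frac{-118 - 9 \left(-5\right)^{2} + 2 \left(-12\right)}{14 + \left(-5\right)^{2}} \left(-380\right) = \frac{-118 - 225 - 24}{14 + 25} \left(-380\right) = \frac{-118 - 225 - 24}{39} \left(-380\right) = \frac{1}{39} \left(-367\right) \left(-380\right) = \left(- \frac{367}{39}\right) \left(-380\right) = \frac{139460}{39}$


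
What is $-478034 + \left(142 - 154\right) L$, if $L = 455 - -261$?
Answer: $-486626$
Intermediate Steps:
$L = 716$ ($L = 455 + 261 = 716$)
$-478034 + \left(142 - 154\right) L = -478034 + \left(142 - 154\right) 716 = -478034 - 8592 = -486626$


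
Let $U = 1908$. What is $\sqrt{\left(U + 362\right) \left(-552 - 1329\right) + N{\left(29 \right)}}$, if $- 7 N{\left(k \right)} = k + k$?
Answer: $\frac{2 i \sqrt{52306009}}{7} \approx 2066.4 i$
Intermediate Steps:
$N{\left(k \right)} = - \frac{2 k}{7}$ ($N{\left(k \right)} = - \frac{k + k}{7} = - \frac{2 k}{7}$)
$\sqrt{\left(U + 362\right) \left(-552 - 1329\right) + N{\left(29 \right)}} = \sqrt{\left(1908 + 362\right) \left(-552 - 1329\right) - \frac{58}{7}} = \sqrt{2270 \left(-1881\right) - \frac{58}{7}} = \sqrt{-4269870 - \frac{58}{7}} = \sqrt{- \frac{29889148}{7}} = \frac{2 i \sqrt{52306009}}{7}$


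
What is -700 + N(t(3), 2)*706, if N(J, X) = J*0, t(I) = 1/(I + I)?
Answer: -700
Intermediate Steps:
t(I) = 1/(2*I)
N(J, X) = 0
-700 + N(t(3), 2)*706 = -700 + 0*706 = -700 + 0 = -700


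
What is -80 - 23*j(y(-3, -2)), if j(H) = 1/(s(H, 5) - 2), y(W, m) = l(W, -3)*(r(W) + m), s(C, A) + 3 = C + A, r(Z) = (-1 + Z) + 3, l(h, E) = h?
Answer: -743/9 ≈ -82.556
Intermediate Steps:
r(Z) = 2 + Z
s(C, A) = -3 + A + C (s(C, A) = -3 + (C + A) = -3 + (A + C) = -3 + A + C)
y(W, m) = W*(2 + W + m) (y(W, m) = W*((2 + W) + m) = W*(2 + W + m))
j(H) = 1/H (j(H) = 1/((-3 + 5 + H) - 2) = 1/((2 + H) - 2) = 1/H)
-80 - 23*j(y(-3, -2)) = -80 - 23*(-1/(3*(2 - 3 - 2))) = -80 - 23/((-3*(-3))) = -80 - 23/9 = -743/9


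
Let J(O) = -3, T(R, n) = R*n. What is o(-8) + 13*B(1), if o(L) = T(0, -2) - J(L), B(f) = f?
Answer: 16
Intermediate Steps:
o(L) = 3 (o(L) = 0*(-2) - 1*(-3) = 0 + 3 = 3)
o(-8) + 13*B(1) = 3 + 13*1 = 3 + 13 = 16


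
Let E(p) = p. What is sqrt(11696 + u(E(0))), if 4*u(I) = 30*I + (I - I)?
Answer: 4*sqrt(731) ≈ 108.15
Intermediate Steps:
u(I) = 15*I/2 (u(I) = (30*I + (I - I))/4 = (30*I + 0)/4 = (30*I)/4 = 15*I/2)
sqrt(11696 + u(E(0))) = sqrt(11696 + (15/2)*0) = sqrt(11696 + 0) = sqrt(11696) = 4*sqrt(731)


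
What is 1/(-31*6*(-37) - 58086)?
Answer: -1/51204 ≈ -1.9530e-5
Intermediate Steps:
1/(-31*6*(-37) - 58086) = 1/(-186*(-37) - 58086) = 1/(6882 - 58086) = 1/(-51204) = -1/51204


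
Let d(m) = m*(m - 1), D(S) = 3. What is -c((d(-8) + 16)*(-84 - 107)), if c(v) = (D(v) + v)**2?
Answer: -282408025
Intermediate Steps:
d(m) = m*(-1 + m)
c(v) = (3 + v)**2
-c((d(-8) + 16)*(-84 - 107)) = -(3 + (-8*(-1 - 8) + 16)*(-84 - 107))**2 = -(3 + (-8*(-9) + 16)*(-191))**2 = -(3 + (72 + 16)*(-191))**2 = -(3 + 88*(-191))**2 = -(3 - 16808)**2 = -1*(-16805)**2 = -1*282408025 = -282408025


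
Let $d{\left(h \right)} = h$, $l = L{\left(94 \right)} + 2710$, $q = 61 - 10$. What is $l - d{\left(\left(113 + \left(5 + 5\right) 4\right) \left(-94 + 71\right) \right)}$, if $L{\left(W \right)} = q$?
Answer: $6280$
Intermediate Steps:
$q = 51$
$L{\left(W \right)} = 51$
$l = 2761$ ($l = 51 + 2710 = 2761$)
$l - d{\left(\left(113 + \left(5 + 5\right) 4\right) \left(-94 + 71\right) \right)} = 2761 - \left(113 + \left(5 + 5\right) 4\right) \left(-94 + 71\right) = 2761 - \left(113 + 10 \cdot 4\right) \left(-23\right) = 2761 - \left(113 + 40\right) \left(-23\right) = 2761 - 153 \left(-23\right) = 2761 - -3519 = 2761 + 3519 = 6280$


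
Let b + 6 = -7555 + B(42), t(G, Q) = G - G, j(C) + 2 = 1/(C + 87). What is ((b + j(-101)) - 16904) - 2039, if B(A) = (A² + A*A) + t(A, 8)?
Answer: -321693/14 ≈ -22978.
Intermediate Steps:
j(C) = -2 + 1/(87 + C) (j(C) = -2 + 1/(C + 87) = -2 + 1/(87 + C))
t(G, Q) = 0
B(A) = 2*A² (B(A) = (A² + A*A) + 0 = (A² + A²) + 0 = 2*A² + 0 = 2*A²)
b = -4033 (b = -6 + (-7555 + 2*42²) = -6 + (-7555 + 2*1764) = -6 + (-7555 + 3528) = -6 - 4027 = -4033)
((b + j(-101)) - 16904) - 2039 = ((-4033 + (-173 - 2*(-101))/(87 - 101)) - 16904) - 2039 = ((-4033 + (-173 + 202)/(-14)) - 16904) - 2039 = ((-4033 - 1/14*29) - 16904) - 2039 = ((-4033 - 29/14) - 16904) - 2039 = (-56491/14 - 16904) - 2039 = -293147/14 - 2039 = -321693/14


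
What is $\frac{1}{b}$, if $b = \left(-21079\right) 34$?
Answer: $- \frac{1}{716686} \approx -1.3953 \cdot 10^{-6}$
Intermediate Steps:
$b = -716686$
$\frac{1}{b} = \frac{1}{-716686} = - \frac{1}{716686}$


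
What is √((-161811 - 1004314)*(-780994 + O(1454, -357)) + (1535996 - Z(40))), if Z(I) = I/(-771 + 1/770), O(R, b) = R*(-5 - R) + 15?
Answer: √1192850658762496513135581/593669 ≈ 1.8397e+6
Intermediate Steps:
O(R, b) = 15 + R*(-5 - R)
Z(I) = -770*I/593669 (Z(I) = I/(-771 + 1/770) = I/(-593669/770) = I*(-770/593669) = -770*I/593669)
√((-161811 - 1004314)*(-780994 + O(1454, -357)) + (1535996 - Z(40))) = √((-161811 - 1004314)*(-780994 + (15 - 1*1454² - 5*1454)) + (1535996 - (-770)*40/593669)) = √(-1166125*(-780994 + (15 - 1*2114116 - 7270)) + (1535996 - 1*(-30800/593669))) = √(-1166125*(-780994 + (15 - 2114116 - 7270)) + (1535996 + 30800/593669)) = √(-1166125*(-780994 - 2121371) + 911873240124/593669) = √(-1166125*(-2902365) + 911873240124/593669) = √(3384520385625 + 911873240124/593669) = √(2009285744686848249/593669) = √1192850658762496513135581/593669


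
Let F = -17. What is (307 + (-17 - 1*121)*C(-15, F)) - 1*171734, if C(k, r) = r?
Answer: -169081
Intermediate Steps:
(307 + (-17 - 1*121)*C(-15, F)) - 1*171734 = (307 + (-17 - 1*121)*(-17)) - 1*171734 = (307 + (-17 - 121)*(-17)) - 171734 = (307 - 138*(-17)) - 171734 = (307 + 2346) - 171734 = 2653 - 171734 = -169081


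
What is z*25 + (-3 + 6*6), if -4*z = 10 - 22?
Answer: 108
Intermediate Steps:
z = 3 (z = -(10 - 22)/4 = -1/4*(-12) = 3)
z*25 + (-3 + 6*6) = 3*25 + (-3 + 6*6) = 75 + (-3 + 36) = 75 + 33 = 108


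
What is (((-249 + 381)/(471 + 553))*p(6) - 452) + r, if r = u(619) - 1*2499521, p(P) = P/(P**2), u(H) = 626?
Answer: -1279665653/512 ≈ -2.4993e+6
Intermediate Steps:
p(P) = 1/P (p(P) = P/P**2 = 1/P)
r = -2498895 (r = 626 - 1*2499521 = 626 - 2499521 = -2498895)
(((-249 + 381)/(471 + 553))*p(6) - 452) + r = (((-249 + 381)/(471 + 553))/6 - 452) - 2498895 = ((132/1024)*(1/6) - 452) - 2498895 = ((132*(1/1024))*(1/6) - 452) - 2498895 = ((33/256)*(1/6) - 452) - 2498895 = (11/512 - 452) - 2498895 = -231413/512 - 2498895 = -1279665653/512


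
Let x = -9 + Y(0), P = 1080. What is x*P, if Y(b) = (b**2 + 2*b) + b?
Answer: -9720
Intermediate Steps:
Y(b) = b**2 + 3*b
x = -9 (x = -9 + 0*(3 + 0) = -9 + 0*3 = -9 + 0 = -9)
x*P = -9*1080 = -9720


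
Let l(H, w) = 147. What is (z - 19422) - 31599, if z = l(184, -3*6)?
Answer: -50874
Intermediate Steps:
z = 147
(z - 19422) - 31599 = (147 - 19422) - 31599 = -19275 - 31599 = -50874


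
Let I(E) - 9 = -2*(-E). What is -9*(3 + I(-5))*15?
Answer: -270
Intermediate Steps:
I(E) = 9 + 2*E (I(E) = 9 - 2*(-E) = 9 - (-2)*E = 9 + 2*E)
-9*(3 + I(-5))*15 = -9*(3 + (9 + 2*(-5)))*15 = -9*(3 + (9 - 10))*15 = -9*(3 - 1)*15 = -9*2*15 = -18*15 = -270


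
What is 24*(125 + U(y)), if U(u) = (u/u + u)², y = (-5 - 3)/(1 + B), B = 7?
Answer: 3000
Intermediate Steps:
y = -1 (y = (-5 - 3)/(1 + 7) = -8/8 = -8*⅛ = -1)
U(u) = (1 + u)²
24*(125 + U(y)) = 24*(125 + (1 - 1)²) = 24*(125 + 0²) = 24*(125 + 0) = 24*125 = 3000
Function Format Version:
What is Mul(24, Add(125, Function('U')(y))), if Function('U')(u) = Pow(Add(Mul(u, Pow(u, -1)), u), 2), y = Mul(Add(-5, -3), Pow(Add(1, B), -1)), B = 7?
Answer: 3000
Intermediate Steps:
y = -1 (y = Mul(Add(-5, -3), Pow(Add(1, 7), -1)) = Mul(-8, Pow(8, -1)) = Mul(-8, Rational(1, 8)) = -1)
Function('U')(u) = Pow(Add(1, u), 2)
Mul(24, Add(125, Function('U')(y))) = Mul(24, Add(125, Pow(Add(1, -1), 2))) = Mul(24, Add(125, Pow(0, 2))) = Mul(24, Add(125, 0)) = Mul(24, 125) = 3000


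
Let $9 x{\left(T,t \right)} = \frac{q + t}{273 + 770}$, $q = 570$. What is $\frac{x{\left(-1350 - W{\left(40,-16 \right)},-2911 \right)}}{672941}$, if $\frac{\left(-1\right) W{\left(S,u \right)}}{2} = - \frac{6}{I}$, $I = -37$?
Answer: $- \frac{2341}{6316897167} \approx -3.7059 \cdot 10^{-7}$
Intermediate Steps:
$W{\left(S,u \right)} = - \frac{12}{37}$ ($W{\left(S,u \right)} = - 2 \left(- \frac{6}{-37}\right) = - 2 \left(\left(-6\right) \left(- \frac{1}{37}\right)\right) = \left(-2\right) \frac{6}{37} = - \frac{12}{37}$)
$x{\left(T,t \right)} = \frac{190}{3129} + \frac{t}{9387}$ ($x{\left(T,t \right)} = \frac{\left(570 + t\right) \frac{1}{273 + 770}}{9} = \frac{\left(570 + t\right) \frac{1}{1043}}{9} = \frac{\frac{570}{1043} + \frac{t}{1043}}{9} = \frac{190}{3129} + \frac{t}{9387}$)
$\frac{x{\left(-1350 - W{\left(40,-16 \right)},-2911 \right)}}{672941} = \frac{\frac{190}{3129} + \frac{1}{9387} \left(-2911\right)}{672941} = \left(\frac{190}{3129} - \frac{2911}{9387}\right) \frac{1}{672941} = \left(- \frac{2341}{9387}\right) \frac{1}{672941} = - \frac{2341}{6316897167}$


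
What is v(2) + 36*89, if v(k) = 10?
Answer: 3214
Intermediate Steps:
v(2) + 36*89 = 10 + 36*89 = 10 + 3204 = 3214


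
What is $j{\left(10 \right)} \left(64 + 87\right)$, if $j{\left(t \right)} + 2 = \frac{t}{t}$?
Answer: $-151$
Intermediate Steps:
$j{\left(t \right)} = -1$ ($j{\left(t \right)} = -2 + \frac{t}{t} = -2 + 1 = -1$)
$j{\left(10 \right)} \left(64 + 87\right) = - (64 + 87) = \left(-1\right) 151 = -151$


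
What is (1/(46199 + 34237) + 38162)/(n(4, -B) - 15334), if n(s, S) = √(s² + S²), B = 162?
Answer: -23534612719211/9455464794528 - 3069598633*√6565/9455464794528 ≈ -2.5153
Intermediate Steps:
n(s, S) = √(S² + s²)
(1/(46199 + 34237) + 38162)/(n(4, -B) - 15334) = (1/(46199 + 34237) + 38162)/(√((-1*162)² + 4²) - 15334) = (1/80436 + 38162)/(√((-162)² + 16) - 15334) = (1/80436 + 38162)/(√(26244 + 16) - 15334) = 3069598633/(80436*(√26260 - 15334)) = 3069598633/(80436*(2*√6565 - 15334)) = 3069598633/(80436*(-15334 + 2*√6565))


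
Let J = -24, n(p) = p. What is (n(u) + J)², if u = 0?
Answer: 576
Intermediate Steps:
(n(u) + J)² = (0 - 24)² = (-24)² = 576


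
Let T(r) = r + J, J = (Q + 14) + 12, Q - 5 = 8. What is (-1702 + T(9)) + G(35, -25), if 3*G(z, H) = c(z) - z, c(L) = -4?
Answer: -1667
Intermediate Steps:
Q = 13 (Q = 5 + 8 = 13)
J = 39 (J = (13 + 14) + 12 = 27 + 12 = 39)
T(r) = 39 + r (T(r) = r + 39 = 39 + r)
G(z, H) = -4/3 - z/3 (G(z, H) = (-4 - z)/3 = -4/3 - z/3)
(-1702 + T(9)) + G(35, -25) = (-1702 + (39 + 9)) + (-4/3 - ⅓*35) = (-1702 + 48) + (-4/3 - 35/3) = -1654 - 13 = -1667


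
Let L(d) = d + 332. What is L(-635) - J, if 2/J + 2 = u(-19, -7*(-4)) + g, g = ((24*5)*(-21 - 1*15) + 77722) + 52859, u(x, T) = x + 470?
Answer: -19196566/63355 ≈ -303.00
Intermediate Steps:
u(x, T) = 470 + x
L(d) = 332 + d
g = 126261 (g = (120*(-21 - 15) + 77722) + 52859 = (120*(-36) + 77722) + 52859 = (-4320 + 77722) + 52859 = 73402 + 52859 = 126261)
J = 1/63355 (J = 2/(-2 + ((470 - 19) + 126261)) = 2/(-2 + (451 + 126261)) = 2/(-2 + 126712) = 2/126710 = 2*(1/126710) = 1/63355 ≈ 1.5784e-5)
L(-635) - J = (332 - 635) - 1*1/63355 = -303 - 1/63355 = -19196566/63355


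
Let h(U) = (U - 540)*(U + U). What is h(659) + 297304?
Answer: 454146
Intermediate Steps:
h(U) = 2*U*(-540 + U) (h(U) = (-540 + U)*(2*U) = 2*U*(-540 + U))
h(659) + 297304 = 2*659*(-540 + 659) + 297304 = 2*659*119 + 297304 = 156842 + 297304 = 454146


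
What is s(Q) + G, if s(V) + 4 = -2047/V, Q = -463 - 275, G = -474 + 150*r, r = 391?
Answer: 42932983/738 ≈ 58175.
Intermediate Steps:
G = 58176 (G = -474 + 150*391 = -474 + 58650 = 58176)
Q = -738
s(V) = -4 - 2047/V
s(Q) + G = (-4 - 2047/(-738)) + 58176 = (-4 - 2047*(-1/738)) + 58176 = (-4 + 2047/738) + 58176 = -905/738 + 58176 = 42932983/738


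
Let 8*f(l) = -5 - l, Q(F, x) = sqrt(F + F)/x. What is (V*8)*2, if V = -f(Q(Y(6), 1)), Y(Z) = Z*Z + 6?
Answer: 10 + 4*sqrt(21) ≈ 28.330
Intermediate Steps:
Y(Z) = 6 + Z**2 (Y(Z) = Z**2 + 6 = 6 + Z**2)
Q(F, x) = sqrt(2)*sqrt(F)/x (Q(F, x) = sqrt(2*F)/x = (sqrt(2)*sqrt(F))/x = sqrt(2)*sqrt(F)/x)
f(l) = -5/8 - l/8 (f(l) = (-5 - l)/8 = -5/8 - l/8)
V = 5/8 + sqrt(21)/4 (V = -(-5/8 - sqrt(2)*sqrt(6 + 6**2)/(8*1)) = -(-5/8 - sqrt(2)*sqrt(6 + 36)/8) = -(-5/8 - sqrt(2)*sqrt(42)/8) = -(-5/8 - sqrt(21)/4) = 5/8 + sqrt(21)/4 ≈ 1.7706)
(V*8)*2 = ((5/8 + sqrt(21)/4)*8)*2 = (5 + 2*sqrt(21))*2 = 10 + 4*sqrt(21)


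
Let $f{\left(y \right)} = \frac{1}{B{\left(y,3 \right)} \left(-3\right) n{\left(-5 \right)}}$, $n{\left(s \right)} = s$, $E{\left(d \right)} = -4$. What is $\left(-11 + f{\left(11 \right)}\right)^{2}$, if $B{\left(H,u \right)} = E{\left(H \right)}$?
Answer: $\frac{436921}{3600} \approx 121.37$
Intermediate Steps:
$B{\left(H,u \right)} = -4$
$f{\left(y \right)} = - \frac{1}{60}$ ($f{\left(y \right)} = \frac{1}{\left(-4\right) \left(-3\right) \left(-5\right)} = \frac{1}{12 \left(-5\right)} = \frac{1}{-60} = - \frac{1}{60}$)
$\left(-11 + f{\left(11 \right)}\right)^{2} = \left(-11 - \frac{1}{60}\right)^{2} = \left(- \frac{661}{60}\right)^{2} = \frac{436921}{3600}$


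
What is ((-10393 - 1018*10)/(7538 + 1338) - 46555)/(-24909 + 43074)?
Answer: -59034679/23033220 ≈ -2.5630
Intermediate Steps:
((-10393 - 1018*10)/(7538 + 1338) - 46555)/(-24909 + 43074) = ((-10393 - 10180)/8876 - 46555)/18165 = (-20573*1/8876 - 46555)*(1/18165) = (-2939/1268 - 46555)*(1/18165) = -59034679/1268*1/18165 = -59034679/23033220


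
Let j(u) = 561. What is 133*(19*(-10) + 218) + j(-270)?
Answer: 4285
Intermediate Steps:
133*(19*(-10) + 218) + j(-270) = 133*(19*(-10) + 218) + 561 = 133*(-190 + 218) + 561 = 133*28 + 561 = 3724 + 561 = 4285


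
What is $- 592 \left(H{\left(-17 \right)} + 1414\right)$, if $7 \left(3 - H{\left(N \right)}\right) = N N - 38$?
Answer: $- \frac{5723456}{7} \approx -8.1764 \cdot 10^{5}$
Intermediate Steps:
$H{\left(N \right)} = \frac{59}{7} - \frac{N^{2}}{7}$ ($H{\left(N \right)} = 3 - \frac{N N - 38}{7} = 3 - \frac{N^{2} - 38}{7} = 3 - \frac{-38 + N^{2}}{7} = 3 - \left(- \frac{38}{7} + \frac{N^{2}}{7}\right) = \frac{59}{7} - \frac{N^{2}}{7}$)
$- 592 \left(H{\left(-17 \right)} + 1414\right) = - 592 \left(\left(\frac{59}{7} - \frac{\left(-17\right)^{2}}{7}\right) + 1414\right) = - 592 \left(\left(\frac{59}{7} - \frac{289}{7}\right) + 1414\right) = - 592 \left(- \frac{230}{7} + 1414\right) = \left(-592\right) \frac{9668}{7} = - \frac{5723456}{7}$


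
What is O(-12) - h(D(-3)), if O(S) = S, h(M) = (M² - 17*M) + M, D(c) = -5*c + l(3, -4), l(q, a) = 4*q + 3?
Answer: -432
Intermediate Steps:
l(q, a) = 3 + 4*q
D(c) = 15 - 5*c (D(c) = -5*c + (3 + 4*3) = -5*c + (3 + 12) = -5*c + 15 = 15 - 5*c)
h(M) = M² - 16*M
O(-12) - h(D(-3)) = -12 - (15 - 5*(-3))*(-16 + (15 - 5*(-3))) = -12 - (15 + 15)*(-16 + (15 + 15)) = -12 - 30*(-16 + 30) = -12 - 30*14 = -12 - 1*420 = -12 - 420 = -432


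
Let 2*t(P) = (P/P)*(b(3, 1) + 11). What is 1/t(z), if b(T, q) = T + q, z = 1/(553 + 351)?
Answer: 2/15 ≈ 0.13333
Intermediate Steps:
z = 1/904 ≈ 0.0011062
t(P) = 15/2 (t(P) = ((P/P)*((3 + 1) + 11))/2 = (1*(4 + 11))/2 = (1*15)/2 = (½)*15 = 15/2)
1/t(z) = 1/(15/2) = 2/15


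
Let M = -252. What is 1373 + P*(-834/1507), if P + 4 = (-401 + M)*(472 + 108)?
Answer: 317941607/1507 ≈ 2.1098e+5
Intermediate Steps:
P = -378744 (P = -4 + (-401 - 252)*(472 + 108) = -4 - 653*580 = -4 - 378740 = -378744)
1373 + P*(-834/1507) = 1373 - (-315872496)/1507 = 1373 - 378744*(-834/1507) = 1373 + 315872496/1507 = 317941607/1507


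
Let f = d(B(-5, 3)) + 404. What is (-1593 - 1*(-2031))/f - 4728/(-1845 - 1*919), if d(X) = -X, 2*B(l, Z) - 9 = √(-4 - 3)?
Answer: 309561435/110284982 + 219*I*√7/159602 ≈ 2.8069 + 0.0036304*I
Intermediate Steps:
B(l, Z) = 9/2 + I*√7/2 (B(l, Z) = 9/2 + √(-4 - 3)/2 = 9/2 + √(-7)/2 = 9/2 + (I*√7)/2 = 9/2 + I*√7/2)
f = 799/2 - I*√7/2 (f = -(9/2 + I*√7/2) + 404 = (-9/2 - I*√7/2) + 404 = 799/2 - I*√7/2 ≈ 399.5 - 1.3229*I)
(-1593 - 1*(-2031))/f - 4728/(-1845 - 1*919) = (-1593 - 1*(-2031))/(799/2 - I*√7/2) - 4728/(-1845 - 1*919) = (-1593 + 2031)/(799/2 - I*√7/2) - 4728/(-1845 - 919) = 438/(799/2 - I*√7/2) - 4728/(-2764) = 438/(799/2 - I*√7/2) - 4728*(-1/2764) = 438/(799/2 - I*√7/2) + 1182/691 = 1182/691 + 438/(799/2 - I*√7/2)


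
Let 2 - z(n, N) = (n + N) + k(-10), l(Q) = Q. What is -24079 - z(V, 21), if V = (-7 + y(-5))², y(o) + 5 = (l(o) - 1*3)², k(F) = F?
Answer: -21366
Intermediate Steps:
y(o) = -5 + (-3 + o)² (y(o) = -5 + (o - 1*3)² = -5 + (o - 3)² = -5 + (-3 + o)²)
V = 2704 (V = (-7 + (-5 + (-3 - 5)²))² = (-7 + (-5 + (-8)²))² = (-7 + (-5 + 64))² = (-7 + 59)² = 52² = 2704)
z(n, N) = 12 - N - n (z(n, N) = 2 - ((n + N) - 10) = 2 - ((N + n) - 10) = 2 - (-10 + N + n) = 2 + (10 - N - n) = 12 - N - n)
-24079 - z(V, 21) = -24079 - (12 - 1*21 - 1*2704) = -24079 - (12 - 21 - 2704) = -24079 - 1*(-2713) = -24079 + 2713 = -21366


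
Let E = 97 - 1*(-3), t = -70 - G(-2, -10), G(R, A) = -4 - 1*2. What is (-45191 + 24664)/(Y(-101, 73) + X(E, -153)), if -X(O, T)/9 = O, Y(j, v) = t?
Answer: 20527/964 ≈ 21.294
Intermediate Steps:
G(R, A) = -6 (G(R, A) = -4 - 2 = -6)
t = -64 (t = -70 - 1*(-6) = -70 + 6 = -64)
Y(j, v) = -64
E = 100 (E = 97 + 3 = 100)
X(O, T) = -9*O
(-45191 + 24664)/(Y(-101, 73) + X(E, -153)) = (-45191 + 24664)/(-64 - 9*100) = -20527/(-64 - 900) = -20527/(-964) = -20527*(-1/964) = 20527/964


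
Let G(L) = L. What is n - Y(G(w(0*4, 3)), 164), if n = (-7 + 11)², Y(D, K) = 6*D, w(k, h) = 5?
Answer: -14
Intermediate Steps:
n = 16 (n = 4² = 16)
n - Y(G(w(0*4, 3)), 164) = 16 - 6*5 = 16 - 1*30 = 16 - 30 = -14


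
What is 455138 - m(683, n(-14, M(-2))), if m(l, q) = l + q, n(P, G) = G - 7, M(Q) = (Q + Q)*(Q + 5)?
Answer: 454474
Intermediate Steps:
M(Q) = 2*Q*(5 + Q) (M(Q) = (2*Q)*(5 + Q) = 2*Q*(5 + Q))
n(P, G) = -7 + G
455138 - m(683, n(-14, M(-2))) = 455138 - (683 + (-7 + 2*(-2)*(5 - 2))) = 455138 - (683 + (-7 + 2*(-2)*3)) = 455138 - (683 + (-7 - 12)) = 455138 - (683 - 19) = 455138 - 1*664 = 455138 - 664 = 454474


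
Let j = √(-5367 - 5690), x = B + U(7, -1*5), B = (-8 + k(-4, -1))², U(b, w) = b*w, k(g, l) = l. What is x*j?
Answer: 46*I*√11057 ≈ 4837.0*I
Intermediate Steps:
B = 81 (B = (-8 - 1)² = (-9)² = 81)
x = 46 (x = 81 + 7*(-1*5) = 81 + 7*(-5) = 81 - 35 = 46)
j = I*√11057 (j = √(-11057) = I*√11057 ≈ 105.15*I)
x*j = 46*(I*√11057) = 46*I*√11057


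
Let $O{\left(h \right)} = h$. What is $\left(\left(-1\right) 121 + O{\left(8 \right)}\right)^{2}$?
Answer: $12769$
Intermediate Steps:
$\left(\left(-1\right) 121 + O{\left(8 \right)}\right)^{2} = \left(\left(-1\right) 121 + 8\right)^{2} = \left(-121 + 8\right)^{2} = \left(-113\right)^{2} = 12769$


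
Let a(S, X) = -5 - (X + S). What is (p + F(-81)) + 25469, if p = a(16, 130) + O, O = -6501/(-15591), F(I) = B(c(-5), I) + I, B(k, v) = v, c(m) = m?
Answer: 130737899/5197 ≈ 25156.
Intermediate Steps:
a(S, X) = -5 - S - X (a(S, X) = -5 - (S + X) = -5 + (-S - X) = -5 - S - X)
F(I) = 2*I (F(I) = I + I = 2*I)
O = 2167/5197 (O = -6501*(-1/15591) = 2167/5197 ≈ 0.41697)
p = -782580/5197 (p = (-5 - 1*16 - 1*130) + 2167/5197 = (-5 - 16 - 130) + 2167/5197 = -151 + 2167/5197 = -782580/5197 ≈ -150.58)
(p + F(-81)) + 25469 = (-782580/5197 + 2*(-81)) + 25469 = (-782580/5197 - 162) + 25469 = -1624494/5197 + 25469 = 130737899/5197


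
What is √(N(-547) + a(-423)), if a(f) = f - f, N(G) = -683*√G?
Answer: 547^(¼)*√683*√(-I) ≈ 89.37 - 89.37*I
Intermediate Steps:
a(f) = 0
√(N(-547) + a(-423)) = √(-683*I*√547 + 0) = √(-683*I*√547) = 547^(¼)*√683*√(-I)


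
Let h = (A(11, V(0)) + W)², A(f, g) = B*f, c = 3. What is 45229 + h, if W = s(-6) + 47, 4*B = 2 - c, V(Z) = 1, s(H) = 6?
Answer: 764065/16 ≈ 47754.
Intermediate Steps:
B = -¼ (B = (2 - 1*3)/4 = (2 - 3)/4 = (¼)*(-1) = -¼ ≈ -0.25000)
W = 53 (W = 6 + 47 = 53)
A(f, g) = -f/4
h = 40401/16 (h = (-¼*11 + 53)² = (-11/4 + 53)² = (201/4)² = 40401/16 ≈ 2525.1)
45229 + h = 45229 + 40401/16 = 764065/16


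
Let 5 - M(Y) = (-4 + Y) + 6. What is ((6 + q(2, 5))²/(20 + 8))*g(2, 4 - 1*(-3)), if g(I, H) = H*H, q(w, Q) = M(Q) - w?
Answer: 7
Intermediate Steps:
M(Y) = 3 - Y (M(Y) = 5 - ((-4 + Y) + 6) = 5 - (2 + Y) = 5 + (-2 - Y) = 3 - Y)
q(w, Q) = 3 - Q - w (q(w, Q) = (3 - Q) - w = 3 - Q - w)
g(I, H) = H²
((6 + q(2, 5))²/(20 + 8))*g(2, 4 - 1*(-3)) = ((6 + (3 - 1*5 - 1*2))²/(20 + 8))*(4 - 1*(-3))² = ((6 + (3 - 5 - 2))²/28)*(4 + 3)² = ((6 - 4)²/28)*7² = ((1/28)*2²)*49 = ((1/28)*4)*49 = (⅐)*49 = 7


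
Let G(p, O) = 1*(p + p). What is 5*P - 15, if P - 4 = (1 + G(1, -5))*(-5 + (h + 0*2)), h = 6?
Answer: 20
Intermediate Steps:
G(p, O) = 2*p (G(p, O) = 1*(2*p) = 2*p)
P = 7 (P = 4 + (1 + 2*1)*(-5 + (6 + 0*2)) = 4 + (1 + 2)*(-5 + (6 + 0)) = 4 + 3*(-5 + 6) = 4 + 3*1 = 4 + 3 = 7)
5*P - 15 = 5*7 - 15 = 35 - 15 = 20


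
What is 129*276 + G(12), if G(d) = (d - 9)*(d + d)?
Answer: 35676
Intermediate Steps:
G(d) = 2*d*(-9 + d) (G(d) = (-9 + d)*(2*d) = 2*d*(-9 + d))
129*276 + G(12) = 129*276 + 2*12*(-9 + 12) = 35604 + 2*12*3 = 35604 + 72 = 35676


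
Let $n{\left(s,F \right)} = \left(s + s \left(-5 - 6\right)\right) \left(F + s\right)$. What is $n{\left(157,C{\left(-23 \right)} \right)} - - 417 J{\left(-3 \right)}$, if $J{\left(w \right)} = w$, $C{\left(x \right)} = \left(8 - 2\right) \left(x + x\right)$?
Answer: $185579$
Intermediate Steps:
$C{\left(x \right)} = 12 x$ ($C{\left(x \right)} = 6 \cdot 2 x = 12 x$)
$n{\left(s,F \right)} = - 10 s \left(F + s\right)$ ($n{\left(s,F \right)} = \left(s + s \left(-11\right)\right) \left(F + s\right) = \left(s - 11 s\right) \left(F + s\right) = - 10 s \left(F + s\right)$)
$n{\left(157,C{\left(-23 \right)} \right)} - - 417 J{\left(-3 \right)} = \left(-10\right) 157 \left(12 \left(-23\right) + 157\right) - \left(-417\right) \left(-3\right) = \left(-10\right) 157 \left(-276 + 157\right) - 1251 = \left(-10\right) 157 \left(-119\right) - 1251 = 186830 - 1251 = 185579$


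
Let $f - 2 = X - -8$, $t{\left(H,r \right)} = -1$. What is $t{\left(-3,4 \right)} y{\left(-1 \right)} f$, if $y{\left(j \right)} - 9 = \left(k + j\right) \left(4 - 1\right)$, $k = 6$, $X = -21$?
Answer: $264$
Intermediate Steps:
$f = -11$ ($f = 2 - 13 = -11$)
$y{\left(j \right)} = 27 + 3 j$ ($y{\left(j \right)} = 9 + \left(6 + j\right) \left(4 - 1\right) = 9 + \left(6 + j\right) 3 = 9 + \left(18 + 3 j\right) = 27 + 3 j$)
$t{\left(-3,4 \right)} y{\left(-1 \right)} f = - (27 + 3 \left(-1\right)) \left(-11\right) = - (27 - 3) \left(-11\right) = \left(-1\right) 24 \left(-11\right) = \left(-24\right) \left(-11\right) = 264$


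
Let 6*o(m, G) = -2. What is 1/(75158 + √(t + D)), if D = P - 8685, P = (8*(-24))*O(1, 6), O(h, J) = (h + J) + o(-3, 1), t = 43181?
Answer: 37579/2824345874 - 2*√519/1412172937 ≈ 1.3273e-5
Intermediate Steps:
o(m, G) = -⅓ (o(m, G) = (⅙)*(-2) = -⅓)
O(h, J) = -⅓ + J + h (O(h, J) = (h + J) - ⅓ = (J + h) - ⅓ = -⅓ + J + h)
P = -1280 (P = (8*(-24))*(-⅓ + 6 + 1) = -192*20/3 = -1280)
D = -9965 (D = -1280 - 8685 = -9965)
1/(75158 + √(t + D)) = 1/(75158 + √(43181 - 9965)) = 1/(75158 + √33216) = 1/(75158 + 8*√519)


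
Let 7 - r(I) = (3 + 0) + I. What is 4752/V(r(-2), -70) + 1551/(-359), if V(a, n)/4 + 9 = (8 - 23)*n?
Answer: -396033/124573 ≈ -3.1791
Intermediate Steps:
r(I) = 4 - I (r(I) = 7 - ((3 + 0) + I) = 7 - (3 + I) = 7 + (-3 - I) = 4 - I)
V(a, n) = -36 - 60*n (V(a, n) = -36 + 4*((8 - 23)*n) = -36 + 4*(-15*n) = -36 - 60*n)
4752/V(r(-2), -70) + 1551/(-359) = 4752/(-36 - 60*(-70)) + 1551/(-359) = 4752/(-36 + 4200) + 1551*(-1/359) = 4752/4164 - 1551/359 = 4752*(1/4164) - 1551/359 = 396/347 - 1551/359 = -396033/124573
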